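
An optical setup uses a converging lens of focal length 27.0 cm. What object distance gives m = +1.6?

m = −d_i/d_o ⇒ d_i = −m·d_o.
1/f = 1/d_o + 1/d_i = 1/d_o − 1/(m·d_o) = (1 − 1/m)/d_o, so d_o = f(1 − 1/m) = (27.00)(1 − 1/(+1.6)) = 10.1 cm.

10.1 cm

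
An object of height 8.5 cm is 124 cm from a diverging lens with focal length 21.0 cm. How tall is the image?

1.23 cm

For a diverging lens, f = -21.0 cm.
1/d_i = 1/f − 1/d_o = 1/(-21.00) − 1/(124) = -0.05568, so d_i = -17.96 cm.
m = −d_i/d_o = +0.1448.
|h_i| = |m|·h_o = 0.1448 × 8.5 = 1.23 cm. The image is virtual, upright and reduced, on the same side as the object.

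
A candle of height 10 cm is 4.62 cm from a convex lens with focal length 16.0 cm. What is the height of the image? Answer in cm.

1/d_i = 1/f − 1/d_o = 1/(16.00) − 1/(4.62) = -0.1540, so d_i = -6.496 cm.
m = −d_i/d_o = +1.406.
|h_i| = |m|·h_o = 1.406 × 10 = 14.1 cm. The image is virtual, upright and enlarged, on the same side as the object.

14.1 cm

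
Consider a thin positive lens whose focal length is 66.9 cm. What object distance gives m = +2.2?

36.5 cm

m = −d_i/d_o ⇒ d_i = −m·d_o.
1/f = 1/d_o + 1/d_i = 1/d_o − 1/(m·d_o) = (1 − 1/m)/d_o, so d_o = f(1 − 1/m) = (66.90)(1 − 1/(+2.2)) = 36.5 cm.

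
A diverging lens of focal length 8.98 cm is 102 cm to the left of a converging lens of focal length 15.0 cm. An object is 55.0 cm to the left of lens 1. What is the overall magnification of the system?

m = -0.0222

f₁ = −8.98 cm (diverging).
Lens 1: 1/d_i1 = 1/(-8.98) − 1/(55.0) = -0.1295, so d_i1 = -7.720 cm; m₁ = −d_i1/d_o1 = +0.1404.
d_o2 = 102 − (-7.720) = 109.7 cm.
Lens 2: 1/d_i2 = 1/(15.0) − 1/(109.7) = 0.05755, so d_i2 = 17.38 cm; m₂ = −d_i2/d_o2 = -0.1584.
m = m₁·m₂ = (+0.1404)(-0.1584) = -0.0222.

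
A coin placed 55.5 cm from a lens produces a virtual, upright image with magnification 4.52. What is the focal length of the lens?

m = −d_i/d_o ⇒ d_i = −m·d_o = −(+4.52)·(55.5) = -250.9 cm.
1/f = 1/d_o + 1/d_i = 1/(55.5) + 1/(-250.9) = 0.01403, so f = 71.3 cm.
Since f is positive, the lens is converging.

f = 71.3 cm (converging)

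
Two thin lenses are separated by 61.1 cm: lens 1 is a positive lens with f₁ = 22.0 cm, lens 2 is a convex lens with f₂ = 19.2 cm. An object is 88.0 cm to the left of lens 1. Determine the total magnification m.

Lens 1: 1/d_i1 = 1/(22.0) − 1/(88.0) = 0.03409, so d_i1 = 29.33 cm; m₁ = −d_i1/d_o1 = -0.3333.
d_o2 = 61.1 − (29.33) = 31.77 cm.
Lens 2: 1/d_i2 = 1/(19.2) − 1/(31.77) = 0.02061, so d_i2 = 48.53 cm; m₂ = −d_i2/d_o2 = -1.527.
m = m₁·m₂ = (-0.3333)(-1.527) = +0.509.

m = +0.509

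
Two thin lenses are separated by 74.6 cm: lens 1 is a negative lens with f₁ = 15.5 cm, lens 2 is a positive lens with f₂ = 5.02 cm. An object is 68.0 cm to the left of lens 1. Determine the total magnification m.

m = -0.0113

f₁ = −15.5 cm (diverging).
Lens 1: 1/d_i1 = 1/(-15.5) − 1/(68.0) = -0.07922, so d_i1 = -12.62 cm; m₁ = −d_i1/d_o1 = +0.1856.
d_o2 = 74.6 − (-12.62) = 87.22 cm.
Lens 2: 1/d_i2 = 1/(5.02) − 1/(87.22) = 0.1877, so d_i2 = 5.327 cm; m₂ = −d_i2/d_o2 = -0.06107.
m = m₁·m₂ = (+0.1856)(-0.06107) = -0.0113.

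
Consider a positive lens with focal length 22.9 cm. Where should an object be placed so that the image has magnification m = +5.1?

m = −d_i/d_o ⇒ d_i = −m·d_o.
1/f = 1/d_o + 1/d_i = 1/d_o − 1/(m·d_o) = (1 − 1/m)/d_o, so d_o = f(1 − 1/m) = (22.90)(1 − 1/(+5.1)) = 18.4 cm.

18.4 cm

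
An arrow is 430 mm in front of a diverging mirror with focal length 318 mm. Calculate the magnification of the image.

m = +0.425

For a diverging mirror, f = -318 mm.
1/d_i = 1/f − 1/d_o = 1/(-318.0) − 1/(430) = -0.005470, so d_i = -182.8 mm.
m = −d_i/d_o = −(-182.8)/(430) = +0.425.
The image is virtual, upright and reduced, behind the mirror.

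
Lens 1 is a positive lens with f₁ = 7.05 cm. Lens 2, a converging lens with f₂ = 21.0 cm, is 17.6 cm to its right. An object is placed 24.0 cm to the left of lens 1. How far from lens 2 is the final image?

12.0 cm

Lens 1: 1/d_i1 = 1/f₁ − 1/d_o1 = 1/(7.05) − 1/(24.0) = 0.1002, so d_i1 = 9.982 cm.
The intermediate image is 9.982 cm to the right of lens 1, which is 17.6 − (9.982) = 7.618 cm to the left of lens 2, so d_o2 = +7.618 cm.
Lens 2: 1/d_i2 = 1/f₂ − 1/d_o2 = 1/(21.0) − 1/(7.618) = -0.08365, so d_i2 = -12.0 cm.
The final image is virtual, 12.0 cm to the left of lens 2 (overall magnification ≈ -0.65).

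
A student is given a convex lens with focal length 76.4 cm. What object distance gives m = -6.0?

m = −d_i/d_o ⇒ d_i = −m·d_o.
1/f = 1/d_o + 1/d_i = 1/d_o − 1/(m·d_o) = (1 − 1/m)/d_o, so d_o = f(1 − 1/m) = (76.40)(1 − 1/(-6.0)) = 89.1 cm.

89.1 cm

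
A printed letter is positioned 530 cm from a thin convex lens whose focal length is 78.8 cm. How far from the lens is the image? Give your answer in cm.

92.6 cm

Thin-lens equation: 1/s_i = 1/f − 1/s_o = 1/(78.80) − 1/(530) = 0.01269 − 0.001887 = 0.01080, so s_i = 92.6 cm.
The image is real, inverted and reduced, on the far side of the lens.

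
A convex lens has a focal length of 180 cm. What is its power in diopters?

f = 180 cm = 1.80 m.
P = 1/f = 1/(1.80 m) = +0.556 D.

P = +0.556 D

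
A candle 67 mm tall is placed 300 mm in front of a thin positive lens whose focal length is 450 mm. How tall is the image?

1/d_i = 1/f − 1/d_o = 1/(450.0) − 1/(300) = -0.001111, so d_i = -900.0 mm.
m = −d_i/d_o = +3.000.
|h_i| = |m|·h_o = 3.000 × 67 = 201 mm. The image is virtual, upright and enlarged, on the same side as the object.

201 mm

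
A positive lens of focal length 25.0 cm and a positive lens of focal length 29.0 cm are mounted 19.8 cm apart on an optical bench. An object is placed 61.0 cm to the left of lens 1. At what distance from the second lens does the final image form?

12.7 cm

Lens 1: 1/d_i1 = 1/f₁ − 1/d_o1 = 1/(25.0) − 1/(61.0) = 0.02361, so d_i1 = 42.36 cm.
The intermediate image is 42.36 cm to the right of lens 1, which lies 22.56 cm to the right of lens 2 — a virtual object — so d_o2 = −22.56 cm.
Lens 2: 1/d_i2 = 1/f₂ − 1/d_o2 = 1/(29.0) − 1/(-22.56) = 0.07881, so d_i2 = 12.7 cm.
The final image is real, 12.7 cm to the right of lens 2 (overall magnification ≈ -0.39).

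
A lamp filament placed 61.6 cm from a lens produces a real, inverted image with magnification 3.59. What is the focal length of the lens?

f = 48.2 cm (converging)

m = −d_i/d_o ⇒ d_i = −m·d_o = −(-3.59)·(61.6) = 221.1 cm.
1/f = 1/d_o + 1/d_i = 1/(61.6) + 1/(221.1) = 0.02076, so f = 48.2 cm.
Since f is positive, the lens is converging.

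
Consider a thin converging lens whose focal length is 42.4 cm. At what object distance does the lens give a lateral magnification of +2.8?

m = −d_i/d_o ⇒ d_i = −m·d_o.
1/f = 1/d_o + 1/d_i = 1/d_o − 1/(m·d_o) = (1 − 1/m)/d_o, so d_o = f(1 − 1/m) = (42.40)(1 − 1/(+2.8)) = 27.3 cm.

27.3 cm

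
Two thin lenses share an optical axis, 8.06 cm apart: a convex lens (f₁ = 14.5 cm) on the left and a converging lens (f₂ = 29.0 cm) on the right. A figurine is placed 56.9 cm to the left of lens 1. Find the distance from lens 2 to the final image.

8.18 cm

Lens 1: 1/d_i1 = 1/f₁ − 1/d_o1 = 1/(14.5) − 1/(56.9) = 0.05139, so d_i1 = 19.46 cm.
The intermediate image is 19.46 cm to the right of lens 1, which lies 11.40 cm to the right of lens 2 — a virtual object — so d_o2 = −11.40 cm.
Lens 2: 1/d_i2 = 1/f₂ − 1/d_o2 = 1/(29.0) − 1/(-11.40) = 0.1222, so d_i2 = 8.18 cm.
The final image is real, 8.18 cm to the right of lens 2 (overall magnification ≈ -0.25).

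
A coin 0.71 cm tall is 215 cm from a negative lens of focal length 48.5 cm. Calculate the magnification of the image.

m = +0.184

For a negative lens, f = -48.5 cm.
1/d_i = 1/f − 1/d_o = 1/(-48.50) − 1/(215) = -0.02527, so d_i = -39.57 cm.
m = −d_i/d_o = −(-39.57)/(215) = +0.184.
The image is virtual, upright and reduced, on the same side as the object.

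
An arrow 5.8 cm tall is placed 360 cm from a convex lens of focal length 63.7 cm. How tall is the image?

1.25 cm

1/d_i = 1/f − 1/d_o = 1/(63.70) − 1/(360) = 0.01292, so d_i = 77.39 cm.
m = −d_i/d_o = -0.2150.
|h_i| = |m|·h_o = 0.2150 × 5.8 = 1.25 cm. The image is real, inverted and reduced, on the far side of the lens.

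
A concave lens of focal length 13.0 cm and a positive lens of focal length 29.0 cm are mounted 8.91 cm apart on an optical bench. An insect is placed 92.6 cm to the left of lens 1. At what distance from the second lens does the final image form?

67.8 cm

Lens 1 is diverging, so f₁ = −13.0 cm.
Lens 1: 1/d_i1 = 1/f₁ − 1/d_o1 = 1/(-13.0) − 1/(92.6) = -0.08772, so d_i1 = -11.40 cm.
The intermediate image is 11.40 cm to the left of lens 1 (virtual), which is 8.91 − (-11.40) = 20.31 cm to the left of lens 2, so d_o2 = +20.31 cm.
Lens 2: 1/d_i2 = 1/f₂ − 1/d_o2 = 1/(29.0) − 1/(20.31) = -0.01475, so d_i2 = -67.8 cm.
The final image is virtual, 67.8 cm to the left of lens 2 (overall magnification ≈ 0.41).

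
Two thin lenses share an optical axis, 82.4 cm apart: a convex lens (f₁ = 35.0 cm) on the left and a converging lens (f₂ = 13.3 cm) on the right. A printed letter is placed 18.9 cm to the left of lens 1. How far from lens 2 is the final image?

Lens 1: 1/d_i1 = 1/f₁ − 1/d_o1 = 1/(35.0) − 1/(18.9) = -0.02434, so d_i1 = -41.09 cm.
The intermediate image is 41.09 cm to the left of lens 1 (virtual), which is 82.4 − (-41.09) = 123.5 cm to the left of lens 2, so d_o2 = +123.5 cm.
Lens 2: 1/d_i2 = 1/f₂ − 1/d_o2 = 1/(13.3) − 1/(123.5) = 0.06709, so d_i2 = 14.9 cm.
The final image is real, 14.9 cm to the right of lens 2 (overall magnification ≈ -0.26).

14.9 cm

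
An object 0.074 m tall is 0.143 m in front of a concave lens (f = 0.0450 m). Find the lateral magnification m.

m = +0.239

For a concave lens, f = -0.0450 m.
1/d_i = 1/f − 1/d_o = 1/(-0.04500) − 1/(0.143) = -29.22, so d_i = -0.03423 m.
m = −d_i/d_o = −(-0.03423)/(0.143) = +0.239.
The image is virtual, upright and reduced, on the same side as the object.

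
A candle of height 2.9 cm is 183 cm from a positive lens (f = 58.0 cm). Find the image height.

1.35 cm

1/d_i = 1/f − 1/d_o = 1/(58.00) − 1/(183) = 0.01178, so d_i = 84.91 cm.
m = −d_i/d_o = -0.4640.
|h_i| = |m|·h_o = 0.4640 × 2.9 = 1.35 cm. The image is real, inverted and reduced, on the far side of the lens.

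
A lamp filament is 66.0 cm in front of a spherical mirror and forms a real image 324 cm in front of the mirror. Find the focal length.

Real image ⇒ d_i = +324 cm.
1/f = 1/d_o + 1/d_i = 1/(66.0) + 1/(324) = 0.01824, so f = 54.8 cm.
Since f is positive, the spherical mirror is concave.

f = 54.8 cm (concave)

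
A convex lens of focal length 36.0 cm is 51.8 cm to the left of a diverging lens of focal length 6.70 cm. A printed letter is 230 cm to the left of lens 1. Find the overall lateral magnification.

m = -0.0786

Lens 1: 1/d_i1 = 1/(36.0) − 1/(230) = 0.02343, so d_i1 = 42.68 cm; m₁ = −d_i1/d_o1 = -0.1856.
d_o2 = 51.8 − (42.68) = 9.120 cm.
f₂ = −6.70 cm (diverging).
Lens 2: 1/d_i2 = 1/(-6.70) − 1/(9.120) = -0.2589, so d_i2 = -3.862 cm; m₂ = −d_i2/d_o2 = +0.4235.
m = m₁·m₂ = (-0.1856)(+0.4235) = -0.0786.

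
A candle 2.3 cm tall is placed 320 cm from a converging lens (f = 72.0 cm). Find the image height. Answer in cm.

1/d_i = 1/f − 1/d_o = 1/(72.00) − 1/(320) = 0.01076, so d_i = 92.90 cm.
m = −d_i/d_o = -0.2903.
|h_i| = |m|·h_o = 0.2903 × 2.3 = 0.668 cm. The image is real, inverted and reduced, on the far side of the lens.

0.668 cm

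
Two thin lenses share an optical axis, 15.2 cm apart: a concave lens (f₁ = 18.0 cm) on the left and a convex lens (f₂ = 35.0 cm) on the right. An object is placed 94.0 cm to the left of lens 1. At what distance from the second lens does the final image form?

Lens 1 is diverging, so f₁ = −18.0 cm.
Lens 1: 1/d_i1 = 1/f₁ − 1/d_o1 = 1/(-18.0) − 1/(94.0) = -0.06619, so d_i1 = -15.11 cm.
The intermediate image is 15.11 cm to the left of lens 1 (virtual), which is 15.2 − (-15.11) = 30.31 cm to the left of lens 2, so d_o2 = +30.31 cm.
Lens 2: 1/d_i2 = 1/f₂ − 1/d_o2 = 1/(35.0) − 1/(30.31) = -0.004421, so d_i2 = -226 cm.
The final image is virtual, 226 cm to the left of lens 2 (overall magnification ≈ 1.2).

226 cm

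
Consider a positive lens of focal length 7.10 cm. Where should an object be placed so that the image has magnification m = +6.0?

m = −d_i/d_o ⇒ d_i = −m·d_o.
1/f = 1/d_o + 1/d_i = 1/d_o − 1/(m·d_o) = (1 − 1/m)/d_o, so d_o = f(1 − 1/m) = (7.100)(1 − 1/(+6.0)) = 5.92 cm.

5.92 cm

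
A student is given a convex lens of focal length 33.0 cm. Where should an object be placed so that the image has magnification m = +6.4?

m = −d_i/d_o ⇒ d_i = −m·d_o.
1/f = 1/d_o + 1/d_i = 1/d_o − 1/(m·d_o) = (1 − 1/m)/d_o, so d_o = f(1 − 1/m) = (33.00)(1 − 1/(+6.4)) = 27.8 cm.

27.8 cm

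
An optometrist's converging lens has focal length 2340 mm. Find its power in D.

P = +0.427 D

f = 234 cm = 2.34 m.
P = 1/f = 1/(2.34 m) = +0.427 D.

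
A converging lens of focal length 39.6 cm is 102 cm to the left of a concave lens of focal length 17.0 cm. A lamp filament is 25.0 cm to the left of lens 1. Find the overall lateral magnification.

m = +0.247

Lens 1: 1/d_i1 = 1/(39.6) − 1/(25.0) = -0.01475, so d_i1 = -67.81 cm; m₁ = −d_i1/d_o1 = +2.712.
d_o2 = 102 − (-67.81) = 169.8 cm.
f₂ = −17.0 cm (diverging).
Lens 2: 1/d_i2 = 1/(-17.0) − 1/(169.8) = -0.06471, so d_i2 = -15.45 cm; m₂ = −d_i2/d_o2 = +0.09101.
m = m₁·m₂ = (+2.712)(+0.09101) = +0.247.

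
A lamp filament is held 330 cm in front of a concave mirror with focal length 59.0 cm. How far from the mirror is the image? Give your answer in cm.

Mirror equation: 1/q = 1/f − 1/p = 1/(59.00) − 1/(330) = 0.01695 − 0.003030 = 0.01392, so q = 71.8 cm.
The image is real, inverted and reduced, in front of the mirror.

71.8 cm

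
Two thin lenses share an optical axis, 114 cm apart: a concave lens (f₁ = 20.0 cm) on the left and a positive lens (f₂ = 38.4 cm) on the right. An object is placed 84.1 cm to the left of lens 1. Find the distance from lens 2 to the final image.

54.5 cm

Lens 1 is diverging, so f₁ = −20.0 cm.
Lens 1: 1/d_i1 = 1/f₁ − 1/d_o1 = 1/(-20.0) − 1/(84.1) = -0.06189, so d_i1 = -16.16 cm.
The intermediate image is 16.16 cm to the left of lens 1 (virtual), which is 114 − (-16.16) = 130.2 cm to the left of lens 2, so d_o2 = +130.2 cm.
Lens 2: 1/d_i2 = 1/f₂ − 1/d_o2 = 1/(38.4) − 1/(130.2) = 0.01836, so d_i2 = 54.5 cm.
The final image is real, 54.5 cm to the right of lens 2 (overall magnification ≈ -0.080).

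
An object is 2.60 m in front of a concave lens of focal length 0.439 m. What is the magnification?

For a concave lens, f = -0.439 m.
1/d_i = 1/f − 1/d_o = 1/(-0.4390) − 1/(2.60) = -2.663, so d_i = -0.3756 m.
m = −d_i/d_o = −(-0.3756)/(2.60) = +0.144.
The image is virtual, upright and reduced, on the same side as the object.

m = +0.144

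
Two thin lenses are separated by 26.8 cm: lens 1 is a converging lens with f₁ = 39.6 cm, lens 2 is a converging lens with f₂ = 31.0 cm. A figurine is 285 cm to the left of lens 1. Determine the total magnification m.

Lens 1: 1/d_i1 = 1/(39.6) − 1/(285) = 0.02174, so d_i1 = 45.99 cm; m₁ = −d_i1/d_o1 = -0.1614.
d_o2 = 26.8 − (45.99) = -19.19 cm (virtual object).
Lens 2: 1/d_i2 = 1/(31.0) − 1/(-19.19) = 0.08437, so d_i2 = 11.85 cm; m₂ = −d_i2/d_o2 = +0.6177.
m = m₁·m₂ = (-0.1614)(+0.6177) = -0.0997.

m = -0.0997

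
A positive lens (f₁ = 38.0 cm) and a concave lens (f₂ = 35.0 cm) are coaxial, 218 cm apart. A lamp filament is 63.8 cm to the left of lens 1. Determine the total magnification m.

m = -0.324

Lens 1: 1/d_i1 = 1/(38.0) − 1/(63.8) = 0.01064, so d_i1 = 93.97 cm; m₁ = −d_i1/d_o1 = -1.473.
d_o2 = 218 − (93.97) = 124.0 cm.
f₂ = −35.0 cm (diverging).
Lens 2: 1/d_i2 = 1/(-35.0) − 1/(124.0) = -0.03664, so d_i2 = -27.30 cm; m₂ = −d_i2/d_o2 = +0.2201.
m = m₁·m₂ = (-1.473)(+0.2201) = -0.324.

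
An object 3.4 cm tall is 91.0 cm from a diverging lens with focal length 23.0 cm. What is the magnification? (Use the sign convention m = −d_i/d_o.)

m = +0.202

For a diverging lens, f = -23.0 cm.
1/d_i = 1/f − 1/d_o = 1/(-23.00) − 1/(91.0) = -0.05447, so d_i = -18.36 cm.
m = −d_i/d_o = −(-18.36)/(91.0) = +0.202.
The image is virtual, upright and reduced, on the same side as the object.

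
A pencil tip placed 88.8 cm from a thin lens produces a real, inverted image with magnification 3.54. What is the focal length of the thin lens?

m = −d_i/d_o ⇒ d_i = −m·d_o = −(-3.54)·(88.8) = 314.4 cm.
1/f = 1/d_o + 1/d_i = 1/(88.8) + 1/(314.4) = 0.01444, so f = 69.2 cm.
Since f is positive, the thin lens is converging.

f = 69.2 cm (converging)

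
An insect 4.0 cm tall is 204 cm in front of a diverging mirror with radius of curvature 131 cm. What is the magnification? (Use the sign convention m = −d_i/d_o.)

m = +0.243

f = R/2 = 131/2 = 65.50 cm; for a diverging mirror, f = -65.50 cm.
1/d_i = 1/f − 1/d_o = 1/(-65.50) − 1/(204) = -0.02017, so d_i = -49.58 cm.
m = −d_i/d_o = −(-49.58)/(204) = +0.243.
The image is virtual, upright and reduced, behind the mirror.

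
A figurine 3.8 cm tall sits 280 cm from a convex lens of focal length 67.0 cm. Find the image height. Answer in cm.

1.20 cm

1/d_i = 1/f − 1/d_o = 1/(67.00) − 1/(280) = 0.01135, so d_i = 88.08 cm.
m = −d_i/d_o = -0.3146.
|h_i| = |m|·h_o = 0.3146 × 3.8 = 1.20 cm. The image is real, inverted and reduced, on the far side of the lens.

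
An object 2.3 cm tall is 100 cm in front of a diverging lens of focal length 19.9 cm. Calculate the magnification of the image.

m = +0.166

For a diverging lens, f = -19.9 cm.
1/d_i = 1/f − 1/d_o = 1/(-19.90) − 1/(100) = -0.06025, so d_i = -16.60 cm.
m = −d_i/d_o = −(-16.60)/(100) = +0.166.
The image is virtual, upright and reduced, on the same side as the object.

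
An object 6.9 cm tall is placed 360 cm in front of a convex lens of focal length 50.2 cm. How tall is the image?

1.12 cm

1/d_i = 1/f − 1/d_o = 1/(50.20) − 1/(360) = 0.01714, so d_i = 58.33 cm.
m = −d_i/d_o = -0.1620.
|h_i| = |m|·h_o = 0.1620 × 6.9 = 1.12 cm. The image is real, inverted and reduced, on the far side of the lens.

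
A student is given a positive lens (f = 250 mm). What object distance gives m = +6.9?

214 mm

m = −d_i/d_o ⇒ d_i = −m·d_o.
1/f = 1/d_o + 1/d_i = 1/d_o − 1/(m·d_o) = (1 − 1/m)/d_o, so d_o = f(1 − 1/m) = (250.0)(1 − 1/(+6.9)) = 214 mm.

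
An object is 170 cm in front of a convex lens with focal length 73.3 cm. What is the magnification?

1/d_i = 1/f − 1/d_o = 1/(73.30) − 1/(170) = 0.007760, so d_i = 128.9 cm.
m = −d_i/d_o = −(128.9)/(170) = -0.758.
The image is real, inverted and reduced, on the far side of the lens.

m = -0.758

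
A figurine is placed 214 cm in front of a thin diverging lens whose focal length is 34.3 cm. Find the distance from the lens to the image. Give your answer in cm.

29.6 cm

For a diverging lens, f = -34.3 cm.
Thin-lens equation: 1/v = 1/f − 1/u = 1/(-34.30) − 1/(214) = -0.02915 − 0.004673 = -0.03383, so v = -29.6 cm.
The image is virtual, upright and reduced, on the same side as the object.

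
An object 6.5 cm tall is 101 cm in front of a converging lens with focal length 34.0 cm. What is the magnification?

1/d_i = 1/f − 1/d_o = 1/(34.00) − 1/(101) = 0.01951, so d_i = 51.25 cm.
m = −d_i/d_o = −(51.25)/(101) = -0.507.
The image is real, inverted and reduced, on the far side of the lens.

m = -0.507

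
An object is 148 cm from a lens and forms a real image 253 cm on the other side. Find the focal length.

f = 93.4 cm (converging)

Real image ⇒ d_i = +253 cm.
1/f = 1/d_o + 1/d_i = 1/(148) + 1/(253) = 0.01071, so f = 93.4 cm.
Since f is positive, the lens is converging.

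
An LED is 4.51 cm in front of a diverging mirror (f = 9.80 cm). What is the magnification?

m = +0.685

For a diverging mirror, f = -9.80 cm.
1/d_i = 1/f − 1/d_o = 1/(-9.800) − 1/(4.51) = -0.3238, so d_i = -3.089 cm.
m = −d_i/d_o = −(-3.089)/(4.51) = +0.685.
The image is virtual, upright and reduced, behind the mirror.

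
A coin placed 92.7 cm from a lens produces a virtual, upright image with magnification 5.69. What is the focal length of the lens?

f = 112 cm (converging)

m = −d_i/d_o ⇒ d_i = −m·d_o = −(+5.69)·(92.7) = -527.5 cm.
1/f = 1/d_o + 1/d_i = 1/(92.7) + 1/(-527.5) = 0.008892, so f = 112 cm.
Since f is positive, the lens is converging.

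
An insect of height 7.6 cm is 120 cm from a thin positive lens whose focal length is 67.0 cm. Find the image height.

1/d_i = 1/f − 1/d_o = 1/(67.00) − 1/(120) = 0.006592, so d_i = 151.7 cm.
m = −d_i/d_o = -1.264.
|h_i| = |m|·h_o = 1.264 × 7.6 = 9.61 cm. The image is real, inverted and enlarged, on the far side of the lens.

9.61 cm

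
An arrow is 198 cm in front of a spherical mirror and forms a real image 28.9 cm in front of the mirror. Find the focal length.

Real image ⇒ d_i = +28.9 cm.
1/f = 1/d_o + 1/d_i = 1/(198) + 1/(28.9) = 0.03965, so f = 25.2 cm.
Since f is positive, the spherical mirror is concave.

f = 25.2 cm (concave)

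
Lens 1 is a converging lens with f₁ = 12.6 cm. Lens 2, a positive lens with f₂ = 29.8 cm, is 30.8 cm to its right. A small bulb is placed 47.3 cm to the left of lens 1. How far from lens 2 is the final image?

25.1 cm

Lens 1: 1/d_i1 = 1/f₁ − 1/d_o1 = 1/(12.6) − 1/(47.3) = 0.05822, so d_i1 = 17.18 cm.
The intermediate image is 17.18 cm to the right of lens 1, which is 30.8 − (17.18) = 13.62 cm to the left of lens 2, so d_o2 = +13.62 cm.
Lens 2: 1/d_i2 = 1/f₂ − 1/d_o2 = 1/(29.8) − 1/(13.62) = -0.03986, so d_i2 = -25.1 cm.
The final image is virtual, 25.1 cm to the left of lens 2 (overall magnification ≈ -0.67).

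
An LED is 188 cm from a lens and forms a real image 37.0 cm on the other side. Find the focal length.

f = 30.9 cm (converging)

Real image ⇒ d_i = +37.0 cm.
1/f = 1/d_o + 1/d_i = 1/(188) + 1/(37.0) = 0.03235, so f = 30.9 cm.
Since f is positive, the lens is converging.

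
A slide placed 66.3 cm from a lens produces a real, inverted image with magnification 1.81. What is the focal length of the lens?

f = 42.7 cm (converging)

m = −d_i/d_o ⇒ d_i = −m·d_o = −(-1.81)·(66.3) = 120.0 cm.
1/f = 1/d_o + 1/d_i = 1/(66.3) + 1/(120.0) = 0.02342, so f = 42.7 cm.
Since f is positive, the lens is converging.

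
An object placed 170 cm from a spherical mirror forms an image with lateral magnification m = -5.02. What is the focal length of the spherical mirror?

m = −d_i/d_o ⇒ d_i = −m·d_o = −(-5.02)·(170) = 853.4 cm.
1/f = 1/d_o + 1/d_i = 1/(170) + 1/(853.4) = 0.007054, so f = 142 cm.
Since f is positive, the spherical mirror is concave.

f = 142 cm (concave)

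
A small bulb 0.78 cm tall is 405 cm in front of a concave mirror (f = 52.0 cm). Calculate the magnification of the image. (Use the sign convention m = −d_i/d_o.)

1/d_i = 1/f − 1/d_o = 1/(52.00) − 1/(405) = 0.01676, so d_i = 59.66 cm.
m = −d_i/d_o = −(59.66)/(405) = -0.147.
The image is real, inverted and reduced, in front of the mirror.

m = -0.147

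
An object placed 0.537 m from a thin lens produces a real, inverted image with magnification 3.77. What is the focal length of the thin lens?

f = 0.424 m (converging)

m = −d_i/d_o ⇒ d_i = −m·d_o = −(-3.77)·(0.537) = 2.024 m.
1/f = 1/d_o + 1/d_i = 1/(0.537) + 1/(2.024) = 2.356, so f = 0.424 m.
Since f is positive, the thin lens is converging.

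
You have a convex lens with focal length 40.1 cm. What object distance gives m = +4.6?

31.4 cm

m = −d_i/d_o ⇒ d_i = −m·d_o.
1/f = 1/d_o + 1/d_i = 1/d_o − 1/(m·d_o) = (1 − 1/m)/d_o, so d_o = f(1 − 1/m) = (40.10)(1 − 1/(+4.6)) = 31.4 cm.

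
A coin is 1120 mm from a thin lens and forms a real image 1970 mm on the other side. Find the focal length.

f = 714 mm (converging)

Real image ⇒ d_i = +1970 mm.
1/f = 1/d_o + 1/d_i = 1/(1120) + 1/(1970) = 0.001400, so f = 714 mm.
Since f is positive, the thin lens is converging.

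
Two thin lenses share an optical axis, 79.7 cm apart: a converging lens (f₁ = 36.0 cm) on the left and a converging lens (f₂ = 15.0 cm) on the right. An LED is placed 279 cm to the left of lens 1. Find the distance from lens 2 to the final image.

Lens 1: 1/d_i1 = 1/f₁ − 1/d_o1 = 1/(36.0) − 1/(279) = 0.02419, so d_i1 = 41.33 cm.
The intermediate image is 41.33 cm to the right of lens 1, which is 79.7 − (41.33) = 38.37 cm to the left of lens 2, so d_o2 = +38.37 cm.
Lens 2: 1/d_i2 = 1/f₂ − 1/d_o2 = 1/(15.0) − 1/(38.37) = 0.04060, so d_i2 = 24.6 cm.
The final image is real, 24.6 cm to the right of lens 2 (overall magnification ≈ 0.095).

24.6 cm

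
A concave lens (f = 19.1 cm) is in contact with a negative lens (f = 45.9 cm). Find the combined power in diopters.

P₁ = 1/f₁ = 1/(-0.191 m) = -5.236 D; P₂ = 1/f₂ = 1/(-0.459 m) = -2.179 D.
For thin lenses in contact, P = P₁ + P₂ = (-5.236) + (-2.179) = -7.41 D.

P = -7.41 D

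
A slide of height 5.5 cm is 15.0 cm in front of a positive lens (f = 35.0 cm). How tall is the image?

1/d_i = 1/f − 1/d_o = 1/(35.00) − 1/(15.0) = -0.03810, so d_i = -26.25 cm.
m = −d_i/d_o = +1.750.
|h_i| = |m|·h_o = 1.750 × 5.5 = 9.62 cm. The image is virtual, upright and enlarged, on the same side as the object.

9.62 cm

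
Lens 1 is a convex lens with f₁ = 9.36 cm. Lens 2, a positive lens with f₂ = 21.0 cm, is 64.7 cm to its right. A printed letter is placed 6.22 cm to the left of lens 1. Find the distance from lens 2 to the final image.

28.1 cm

Lens 1: 1/d_i1 = 1/f₁ − 1/d_o1 = 1/(9.36) − 1/(6.22) = -0.05393, so d_i1 = -18.54 cm.
The intermediate image is 18.54 cm to the left of lens 1 (virtual), which is 64.7 − (-18.54) = 83.24 cm to the left of lens 2, so d_o2 = +83.24 cm.
Lens 2: 1/d_i2 = 1/f₂ − 1/d_o2 = 1/(21.0) − 1/(83.24) = 0.03561, so d_i2 = 28.1 cm.
The final image is real, 28.1 cm to the right of lens 2 (overall magnification ≈ -1.0).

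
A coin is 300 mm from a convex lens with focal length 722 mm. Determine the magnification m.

1/d_i = 1/f − 1/d_o = 1/(722.0) − 1/(300) = -0.001948, so d_i = -513.3 mm.
m = −d_i/d_o = −(-513.3)/(300) = +1.71.
The image is virtual, upright and enlarged, on the same side as the object.

m = +1.71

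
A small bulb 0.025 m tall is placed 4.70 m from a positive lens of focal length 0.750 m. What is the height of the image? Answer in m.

1/d_i = 1/f − 1/d_o = 1/(0.7500) − 1/(4.70) = 1.121, so d_i = 0.8924 m.
m = −d_i/d_o = -0.1899.
|h_i| = |m|·h_o = 0.1899 × 0.025 = 0.00475 m. The image is real, inverted and reduced, on the far side of the lens.

0.00475 m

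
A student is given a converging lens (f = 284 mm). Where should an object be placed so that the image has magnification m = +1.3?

65.5 mm

m = −d_i/d_o ⇒ d_i = −m·d_o.
1/f = 1/d_o + 1/d_i = 1/d_o − 1/(m·d_o) = (1 − 1/m)/d_o, so d_o = f(1 − 1/m) = (284.0)(1 − 1/(+1.3)) = 65.5 mm.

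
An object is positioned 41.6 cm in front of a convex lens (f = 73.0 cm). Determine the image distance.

96.7 cm

Thin-lens equation: 1/v = 1/f − 1/u = 1/(73.00) − 1/(41.6) = 0.01370 − 0.02404 = -0.01034, so v = -96.7 cm.
The image is virtual, upright and enlarged, on the same side as the object.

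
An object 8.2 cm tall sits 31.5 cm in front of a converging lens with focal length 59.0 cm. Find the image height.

17.6 cm

1/d_i = 1/f − 1/d_o = 1/(59.00) − 1/(31.5) = -0.01480, so d_i = -67.58 cm.
m = −d_i/d_o = +2.145.
|h_i| = |m|·h_o = 2.145 × 8.2 = 17.6 cm. The image is virtual, upright and enlarged, on the same side as the object.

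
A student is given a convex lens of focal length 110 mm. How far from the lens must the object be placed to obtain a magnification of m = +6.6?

m = −d_i/d_o ⇒ d_i = −m·d_o.
1/f = 1/d_o + 1/d_i = 1/d_o − 1/(m·d_o) = (1 − 1/m)/d_o, so d_o = f(1 − 1/m) = (110.0)(1 − 1/(+6.6)) = 93.3 mm.

93.3 mm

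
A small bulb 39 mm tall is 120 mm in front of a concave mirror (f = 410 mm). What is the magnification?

1/d_i = 1/f − 1/d_o = 1/(410.0) − 1/(120) = -0.005894, so d_i = -169.7 mm.
m = −d_i/d_o = −(-169.7)/(120) = +1.41.
The image is virtual, upright and enlarged, behind the mirror.

m = +1.41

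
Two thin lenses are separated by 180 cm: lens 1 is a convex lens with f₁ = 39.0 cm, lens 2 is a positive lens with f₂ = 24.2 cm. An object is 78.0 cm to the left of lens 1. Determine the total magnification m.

m = +0.311

Lens 1: 1/d_i1 = 1/(39.0) − 1/(78.0) = 0.01282, so d_i1 = 78.00 cm; m₁ = −d_i1/d_o1 = -1.000.
d_o2 = 180 − (78.00) = 102.0 cm.
Lens 2: 1/d_i2 = 1/(24.2) − 1/(102.0) = 0.03152, so d_i2 = 31.73 cm; m₂ = −d_i2/d_o2 = -0.3111.
m = m₁·m₂ = (-1.000)(-0.3111) = +0.311.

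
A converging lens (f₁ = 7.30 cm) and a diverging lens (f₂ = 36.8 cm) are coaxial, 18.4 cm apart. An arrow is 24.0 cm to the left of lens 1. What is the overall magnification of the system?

m = -0.360

Lens 1: 1/d_i1 = 1/(7.30) − 1/(24.0) = 0.09532, so d_i1 = 10.49 cm; m₁ = −d_i1/d_o1 = -0.4371.
d_o2 = 18.4 − (10.49) = 7.910 cm.
f₂ = −36.8 cm (diverging).
Lens 2: 1/d_i2 = 1/(-36.8) − 1/(7.910) = -0.1536, so d_i2 = -6.511 cm; m₂ = −d_i2/d_o2 = +0.8231.
m = m₁·m₂ = (-0.4371)(+0.8231) = -0.360.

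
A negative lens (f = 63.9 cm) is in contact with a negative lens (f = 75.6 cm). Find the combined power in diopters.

P = -2.89 D

P₁ = 1/f₁ = 1/(-0.639 m) = -1.565 D; P₂ = 1/f₂ = 1/(-0.756 m) = -1.323 D.
For thin lenses in contact, P = P₁ + P₂ = (-1.565) + (-1.323) = -2.89 D.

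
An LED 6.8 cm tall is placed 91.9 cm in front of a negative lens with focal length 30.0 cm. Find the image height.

For a negative lens, f = -30.0 cm.
1/d_i = 1/f − 1/d_o = 1/(-30.00) − 1/(91.9) = -0.04421, so d_i = -22.62 cm.
m = −d_i/d_o = +0.2461.
|h_i| = |m|·h_o = 0.2461 × 6.8 = 1.67 cm. The image is virtual, upright and reduced, on the same side as the object.

1.67 cm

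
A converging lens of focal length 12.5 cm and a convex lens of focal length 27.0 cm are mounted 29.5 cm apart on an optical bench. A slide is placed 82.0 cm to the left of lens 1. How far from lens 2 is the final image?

32.5 cm

Lens 1: 1/d_i1 = 1/f₁ − 1/d_o1 = 1/(12.5) − 1/(82.0) = 0.06780, so d_i1 = 14.75 cm.
The intermediate image is 14.75 cm to the right of lens 1, which is 29.5 − (14.75) = 14.75 cm to the left of lens 2, so d_o2 = +14.75 cm.
Lens 2: 1/d_i2 = 1/f₂ − 1/d_o2 = 1/(27.0) − 1/(14.75) = -0.03076, so d_i2 = -32.5 cm.
The final image is virtual, 32.5 cm to the left of lens 2 (overall magnification ≈ -0.40).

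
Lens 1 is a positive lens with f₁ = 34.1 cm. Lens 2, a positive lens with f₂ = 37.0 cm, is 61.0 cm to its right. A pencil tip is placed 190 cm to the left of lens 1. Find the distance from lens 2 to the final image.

Lens 1: 1/d_i1 = 1/f₁ − 1/d_o1 = 1/(34.1) − 1/(190) = 0.02406, so d_i1 = 41.56 cm.
The intermediate image is 41.56 cm to the right of lens 1, which is 61.0 − (41.56) = 19.44 cm to the left of lens 2, so d_o2 = +19.44 cm.
Lens 2: 1/d_i2 = 1/f₂ − 1/d_o2 = 1/(37.0) − 1/(19.44) = -0.02441, so d_i2 = -41.0 cm.
The final image is virtual, 41.0 cm to the left of lens 2 (overall magnification ≈ -0.46).

41.0 cm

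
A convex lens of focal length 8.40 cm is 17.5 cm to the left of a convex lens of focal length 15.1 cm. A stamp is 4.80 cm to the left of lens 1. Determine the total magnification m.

Lens 1: 1/d_i1 = 1/(8.40) − 1/(4.80) = -0.08929, so d_i1 = -11.20 cm; m₁ = −d_i1/d_o1 = +2.333.
d_o2 = 17.5 − (-11.20) = 28.70 cm.
Lens 2: 1/d_i2 = 1/(15.1) − 1/(28.70) = 0.03138, so d_i2 = 31.87 cm; m₂ = −d_i2/d_o2 = -1.110.
m = m₁·m₂ = (+2.333)(-1.110) = -2.59.

m = -2.59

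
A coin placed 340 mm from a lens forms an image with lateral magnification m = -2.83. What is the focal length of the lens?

f = 251 mm (converging)

m = −d_i/d_o ⇒ d_i = −m·d_o = −(-2.83)·(340) = 962.2 mm.
1/f = 1/d_o + 1/d_i = 1/(340) + 1/(962.2) = 0.003980, so f = 251 mm.
Since f is positive, the lens is converging.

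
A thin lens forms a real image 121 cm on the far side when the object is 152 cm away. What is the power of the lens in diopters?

d_i = +121 cm.
1/f = 1/d_o + 1/d_i = 1/(152) + 1/(121) = 0.01484 cm⁻¹.
f = 67.37 cm = 0.6737 m, so P = 1/f = +1.48 D.

P = +1.48 D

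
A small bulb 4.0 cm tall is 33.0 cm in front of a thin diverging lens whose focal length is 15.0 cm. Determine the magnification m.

m = +0.312

For a diverging lens, f = -15.0 cm.
1/d_i = 1/f − 1/d_o = 1/(-15.00) − 1/(33.0) = -0.09697, so d_i = -10.31 cm.
m = −d_i/d_o = −(-10.31)/(33.0) = +0.312.
The image is virtual, upright and reduced, on the same side as the object.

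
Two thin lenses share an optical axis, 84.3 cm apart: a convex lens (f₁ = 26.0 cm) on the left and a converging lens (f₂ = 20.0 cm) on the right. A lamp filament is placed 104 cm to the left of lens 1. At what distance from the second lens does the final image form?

33.5 cm

Lens 1: 1/d_i1 = 1/f₁ − 1/d_o1 = 1/(26.0) − 1/(104) = 0.02885, so d_i1 = 34.67 cm.
The intermediate image is 34.67 cm to the right of lens 1, which is 84.3 − (34.67) = 49.63 cm to the left of lens 2, so d_o2 = +49.63 cm.
Lens 2: 1/d_i2 = 1/f₂ − 1/d_o2 = 1/(20.0) − 1/(49.63) = 0.02985, so d_i2 = 33.5 cm.
The final image is real, 33.5 cm to the right of lens 2 (overall magnification ≈ 0.22).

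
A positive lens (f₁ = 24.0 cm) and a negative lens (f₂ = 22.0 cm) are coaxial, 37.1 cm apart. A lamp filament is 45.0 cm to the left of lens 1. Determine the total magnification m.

m = -3.28

Lens 1: 1/d_i1 = 1/(24.0) − 1/(45.0) = 0.01944, so d_i1 = 51.43 cm; m₁ = −d_i1/d_o1 = -1.143.
d_o2 = 37.1 − (51.43) = -14.33 cm (virtual object).
f₂ = −22.0 cm (diverging).
Lens 2: 1/d_i2 = 1/(-22.0) − 1/(-14.33) = 0.02433, so d_i2 = 41.10 cm; m₂ = −d_i2/d_o2 = +2.868.
m = m₁·m₂ = (-1.143)(+2.868) = -3.28.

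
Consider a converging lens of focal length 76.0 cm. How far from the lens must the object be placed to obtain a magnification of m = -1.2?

m = −d_i/d_o ⇒ d_i = −m·d_o.
1/f = 1/d_o + 1/d_i = 1/d_o − 1/(m·d_o) = (1 − 1/m)/d_o, so d_o = f(1 − 1/m) = (76.00)(1 − 1/(-1.2)) = 139 cm.

139 cm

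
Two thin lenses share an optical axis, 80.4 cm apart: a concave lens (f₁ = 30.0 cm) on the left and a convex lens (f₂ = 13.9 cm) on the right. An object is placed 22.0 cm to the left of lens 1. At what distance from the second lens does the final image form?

16.3 cm

Lens 1 is diverging, so f₁ = −30.0 cm.
Lens 1: 1/d_i1 = 1/f₁ − 1/d_o1 = 1/(-30.0) − 1/(22.0) = -0.07879, so d_i1 = -12.69 cm.
The intermediate image is 12.69 cm to the left of lens 1 (virtual), which is 80.4 − (-12.69) = 93.09 cm to the left of lens 2, so d_o2 = +93.09 cm.
Lens 2: 1/d_i2 = 1/f₂ − 1/d_o2 = 1/(13.9) − 1/(93.09) = 0.06120, so d_i2 = 16.3 cm.
The final image is real, 16.3 cm to the right of lens 2 (overall magnification ≈ -0.10).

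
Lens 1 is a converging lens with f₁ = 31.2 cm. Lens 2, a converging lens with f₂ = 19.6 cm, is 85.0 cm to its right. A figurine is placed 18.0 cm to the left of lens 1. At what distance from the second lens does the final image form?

Lens 1: 1/d_i1 = 1/f₁ − 1/d_o1 = 1/(31.2) − 1/(18.0) = -0.02350, so d_i1 = -42.55 cm.
The intermediate image is 42.55 cm to the left of lens 1 (virtual), which is 85.0 − (-42.55) = 127.5 cm to the left of lens 2, so d_o2 = +127.5 cm.
Lens 2: 1/d_i2 = 1/f₂ − 1/d_o2 = 1/(19.6) − 1/(127.5) = 0.04318, so d_i2 = 23.2 cm.
The final image is real, 23.2 cm to the right of lens 2 (overall magnification ≈ -0.43).

23.2 cm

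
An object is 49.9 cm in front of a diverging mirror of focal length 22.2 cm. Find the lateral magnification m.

For a diverging mirror, f = -22.2 cm.
1/d_i = 1/f − 1/d_o = 1/(-22.20) − 1/(49.9) = -0.06509, so d_i = -15.36 cm.
m = −d_i/d_o = −(-15.36)/(49.9) = +0.308.
The image is virtual, upright and reduced, behind the mirror.

m = +0.308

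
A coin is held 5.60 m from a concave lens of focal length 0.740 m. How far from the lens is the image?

For a concave lens, f = -0.740 m.
Thin-lens equation: 1/v = 1/f − 1/u = 1/(-0.7400) − 1/(5.60) = -1.351 − 0.1786 = -1.530, so v = -0.654 m.
The image is virtual, upright and reduced, on the same side as the object.

0.654 m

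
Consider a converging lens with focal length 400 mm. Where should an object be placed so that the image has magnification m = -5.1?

m = −d_i/d_o ⇒ d_i = −m·d_o.
1/f = 1/d_o + 1/d_i = 1/d_o − 1/(m·d_o) = (1 − 1/m)/d_o, so d_o = f(1 − 1/m) = (400.0)(1 − 1/(-5.1)) = 478 mm.

478 mm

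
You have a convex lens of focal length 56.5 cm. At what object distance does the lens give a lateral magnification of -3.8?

m = −d_i/d_o ⇒ d_i = −m·d_o.
1/f = 1/d_o + 1/d_i = 1/d_o − 1/(m·d_o) = (1 − 1/m)/d_o, so d_o = f(1 − 1/m) = (56.50)(1 − 1/(-3.8)) = 71.4 cm.

71.4 cm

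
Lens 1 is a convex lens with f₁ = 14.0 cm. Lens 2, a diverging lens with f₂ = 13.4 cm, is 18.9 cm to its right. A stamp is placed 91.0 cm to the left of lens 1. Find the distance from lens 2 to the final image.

2.00 cm

Lens 1: 1/d_i1 = 1/f₁ − 1/d_o1 = 1/(14.0) − 1/(91.0) = 0.06044, so d_i1 = 16.55 cm.
The intermediate image is 16.55 cm to the right of lens 1, which is 18.9 − (16.55) = 2.350 cm to the left of lens 2, so d_o2 = +2.350 cm.
Lens 2 is diverging, so f₂ = −13.4 cm.
Lens 2: 1/d_i2 = 1/f₂ − 1/d_o2 = 1/(-13.4) − 1/(2.350) = -0.5002, so d_i2 = -2.00 cm.
The final image is virtual, 2.00 cm to the left of lens 2 (overall magnification ≈ -0.15).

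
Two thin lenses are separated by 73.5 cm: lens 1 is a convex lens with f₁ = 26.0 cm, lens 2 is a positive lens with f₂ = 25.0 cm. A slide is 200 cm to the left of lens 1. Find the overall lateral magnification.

Lens 1: 1/d_i1 = 1/(26.0) − 1/(200) = 0.03346, so d_i1 = 29.89 cm; m₁ = −d_i1/d_o1 = -0.1494.
d_o2 = 73.5 − (29.89) = 43.61 cm.
Lens 2: 1/d_i2 = 1/(25.0) − 1/(43.61) = 0.01707, so d_i2 = 58.58 cm; m₂ = −d_i2/d_o2 = -1.343.
m = m₁·m₂ = (-0.1494)(-1.343) = +0.201.

m = +0.201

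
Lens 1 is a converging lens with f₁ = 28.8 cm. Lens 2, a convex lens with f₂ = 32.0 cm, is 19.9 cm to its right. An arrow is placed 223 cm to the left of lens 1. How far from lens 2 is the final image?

9.33 cm

Lens 1: 1/d_i1 = 1/f₁ − 1/d_o1 = 1/(28.8) − 1/(223) = 0.03024, so d_i1 = 33.07 cm.
The intermediate image is 33.07 cm to the right of lens 1, which lies 13.17 cm to the right of lens 2 — a virtual object — so d_o2 = −13.17 cm.
Lens 2: 1/d_i2 = 1/f₂ − 1/d_o2 = 1/(32.0) − 1/(-13.17) = 0.1072, so d_i2 = 9.33 cm.
The final image is real, 9.33 cm to the right of lens 2 (overall magnification ≈ -0.11).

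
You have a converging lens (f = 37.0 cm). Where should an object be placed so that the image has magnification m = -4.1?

m = −d_i/d_o ⇒ d_i = −m·d_o.
1/f = 1/d_o + 1/d_i = 1/d_o − 1/(m·d_o) = (1 − 1/m)/d_o, so d_o = f(1 − 1/m) = (37.00)(1 − 1/(-4.1)) = 46.0 cm.

46.0 cm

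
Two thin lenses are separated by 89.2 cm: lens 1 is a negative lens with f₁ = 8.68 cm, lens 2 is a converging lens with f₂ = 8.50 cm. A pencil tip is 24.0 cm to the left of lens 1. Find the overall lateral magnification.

f₁ = −8.68 cm (diverging).
Lens 1: 1/d_i1 = 1/(-8.68) − 1/(24.0) = -0.1569, so d_i1 = -6.375 cm; m₁ = −d_i1/d_o1 = +0.2656.
d_o2 = 89.2 − (-6.375) = 95.58 cm.
Lens 2: 1/d_i2 = 1/(8.50) − 1/(95.58) = 0.1072, so d_i2 = 9.330 cm; m₂ = −d_i2/d_o2 = -0.09761.
m = m₁·m₂ = (+0.2656)(-0.09761) = -0.0259.

m = -0.0259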